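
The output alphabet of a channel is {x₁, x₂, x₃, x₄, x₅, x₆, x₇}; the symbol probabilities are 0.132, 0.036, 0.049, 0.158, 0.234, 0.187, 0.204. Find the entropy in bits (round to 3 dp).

2.603 bits

H = −Σ pᵢ log₂ pᵢ.
−0.132·log₂(0.132) = 0.3856
−0.036·log₂(0.036) = 0.1727
−0.049·log₂(0.049) = 0.2132
−0.158·log₂(0.158) = 0.4206
−0.234·log₂(0.234) = 0.4903
−0.187·log₂(0.187) = 0.4523
−0.204·log₂(0.204) = 0.4678
Sum ≈ 2.6026 → 2.603 bits.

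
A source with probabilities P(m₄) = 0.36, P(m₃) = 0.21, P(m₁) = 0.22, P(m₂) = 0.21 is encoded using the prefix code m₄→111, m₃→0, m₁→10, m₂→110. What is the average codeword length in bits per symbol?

2.36 bits/symbol

L̄ = Σ pᵢ·ℓᵢ = 0.36·3 + 0.21·1 + 0.22·2 + 0.21·3 = 2.36 bits/symbol.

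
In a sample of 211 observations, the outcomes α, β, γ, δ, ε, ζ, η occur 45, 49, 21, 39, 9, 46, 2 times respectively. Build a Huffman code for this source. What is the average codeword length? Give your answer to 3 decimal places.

Probabilities are the counts divided by 211.
Repeatedly combine the two least-probable nodes; the expected code length is the sum of the merged weights.
merge 2/211 + 9/211 → 11/211
merge 11/211 + 21/211 → 32/211
merge 32/211 + 39/211 → 71/211
merge 45/211 + 46/211 → 91/211
merge 49/211 + 71/211 → 120/211
merge 91/211 + 120/211 → 1
L = 11/211 + 32/211 + 71/211 + 91/211 + 120/211 + 1 = 536/211 ≈ 2.540 bits/symbol.

2.540 bits/symbol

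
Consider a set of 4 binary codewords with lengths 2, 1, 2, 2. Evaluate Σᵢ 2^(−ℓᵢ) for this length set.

1.25

With common denominator 2^2 = 4: Σ 2^(−ℓᵢ) = 1/4 + 2/4 + 1/4 + 1/4 = 5/4 = 1.25.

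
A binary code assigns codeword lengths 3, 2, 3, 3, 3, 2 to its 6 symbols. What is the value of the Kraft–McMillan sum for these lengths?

1

With common denominator 2^3 = 8: Σ 2^(−ℓᵢ) = 1/8 + 2/8 + 1/8 + 1/8 + 1/8 + 2/8 = 8/8 = 1.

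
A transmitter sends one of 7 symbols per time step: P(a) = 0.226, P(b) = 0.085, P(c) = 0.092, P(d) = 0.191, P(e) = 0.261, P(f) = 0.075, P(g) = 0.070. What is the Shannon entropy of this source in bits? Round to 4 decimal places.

H = −Σ pᵢ log₂ pᵢ.
−0.226·log₂(0.226) = 0.4849
−0.085·log₂(0.085) = 0.3023
−0.092·log₂(0.092) = 0.3167
−0.191·log₂(0.191) = 0.4562
−0.261·log₂(0.261) = 0.5058
−0.075·log₂(0.075) = 0.2803
−0.070·log₂(0.070) = 0.2686
Sum ≈ 2.6147 → 2.6147 bits.

2.6147 bits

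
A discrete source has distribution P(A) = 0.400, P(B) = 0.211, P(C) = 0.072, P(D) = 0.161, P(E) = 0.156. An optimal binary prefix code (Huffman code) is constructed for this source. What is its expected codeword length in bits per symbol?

Repeatedly combine the two least-probable nodes; the expected code length is the sum of the merged weights.
merge 9/125 + 39/250 → 57/250
merge 161/1000 + 211/1000 → 93/250
merge 57/250 + 93/250 → 3/5
merge 2/5 + 3/5 → 1
L = 57/250 + 93/250 + 3/5 + 1 = 11/5 = 2.2 bits/symbol.

2.2 bits/symbol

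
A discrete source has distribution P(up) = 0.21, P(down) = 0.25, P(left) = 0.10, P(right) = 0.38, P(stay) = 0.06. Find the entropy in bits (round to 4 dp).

H = −Σ pᵢ log₂ pᵢ.
−0.21·log₂(0.21) = 0.4728
−0.25·log₂(0.25) = 0.5000
−0.10·log₂(0.10) = 0.3322
−0.38·log₂(0.38) = 0.5305
−0.06·log₂(0.06) = 0.2435
Sum ≈ 2.0790 → 2.0790 bits.

2.0790 bits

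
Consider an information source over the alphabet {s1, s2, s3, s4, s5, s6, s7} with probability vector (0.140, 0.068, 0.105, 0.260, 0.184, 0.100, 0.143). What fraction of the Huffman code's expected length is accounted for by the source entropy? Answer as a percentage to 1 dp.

98.8%

Entropy H = −Σ p log₂ p ≈ 2.6903 bits.
Huffman merges: 17/250+1/10→21/125; 21/200+7/50→49/200; 143/1000+21/125→311/1000; 23/125+49/200→429/1000; 13/50+311/1000→571/1000; 429/1000+571/1000→1. L = 681/250 ≈ 2.7240.
Efficiency = H/L = 2.6903/2.7240 = 98.8%.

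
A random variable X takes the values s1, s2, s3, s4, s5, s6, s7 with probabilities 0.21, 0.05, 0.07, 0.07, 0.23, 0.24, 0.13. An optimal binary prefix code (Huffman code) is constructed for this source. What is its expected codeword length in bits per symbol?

Repeatedly combine the two least-probable nodes; the expected code length is the sum of the merged weights.
merge 1/20 + 7/100 → 3/25
merge 7/100 + 3/25 → 19/100
merge 13/100 + 19/100 → 8/25
merge 21/100 + 23/100 → 11/25
merge 6/25 + 8/25 → 14/25
merge 11/25 + 14/25 → 1
L = 3/25 + 19/100 + 8/25 + 11/25 + 14/25 + 1 = 263/100 = 2.63 bits/symbol.

2.63 bits/symbol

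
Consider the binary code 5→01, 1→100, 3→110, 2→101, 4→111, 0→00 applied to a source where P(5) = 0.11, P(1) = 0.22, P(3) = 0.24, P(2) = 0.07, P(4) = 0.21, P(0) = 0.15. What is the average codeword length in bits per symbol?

L̄ = Σ pᵢ·ℓᵢ = 0.11·2 + 0.22·3 + 0.24·3 + 0.07·3 + 0.21·3 + 0.15·2 = 2.74 bits/symbol.

2.74 bits/symbol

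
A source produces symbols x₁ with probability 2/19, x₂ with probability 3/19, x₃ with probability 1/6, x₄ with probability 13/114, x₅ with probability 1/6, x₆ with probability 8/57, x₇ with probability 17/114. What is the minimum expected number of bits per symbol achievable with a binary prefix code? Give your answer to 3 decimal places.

Repeatedly combine the two least-probable nodes; the expected code length is the sum of the merged weights.
merge 2/19 + 13/114 → 25/114
merge 8/57 + 17/114 → 11/38
merge 3/19 + 1/6 → 37/114
merge 1/6 + 25/114 → 22/57
merge 11/38 + 37/114 → 35/57
merge 22/57 + 35/57 → 1
L = 25/114 + 11/38 + 37/114 + 22/57 + 35/57 + 1 = 17/6 ≈ 2.833 bits/symbol.

2.833 bits/symbol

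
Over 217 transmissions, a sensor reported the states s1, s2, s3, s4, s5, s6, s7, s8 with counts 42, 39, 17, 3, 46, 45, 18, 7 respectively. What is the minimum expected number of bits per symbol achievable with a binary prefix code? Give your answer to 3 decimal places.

2.751 bits/symbol

Probabilities are the counts divided by 217.
Repeatedly combine the two least-probable nodes; the expected code length is the sum of the merged weights.
merge 3/217 + 1/31 → 10/217
merge 10/217 + 17/217 → 27/217
merge 18/217 + 27/217 → 45/217
merge 39/217 + 6/31 → 81/217
merge 45/217 + 45/217 → 90/217
merge 46/217 + 81/217 → 127/217
merge 90/217 + 127/217 → 1
L = 10/217 + 27/217 + 45/217 + 81/217 + 90/217 + 127/217 + 1 = 597/217 ≈ 2.751 bits/symbol.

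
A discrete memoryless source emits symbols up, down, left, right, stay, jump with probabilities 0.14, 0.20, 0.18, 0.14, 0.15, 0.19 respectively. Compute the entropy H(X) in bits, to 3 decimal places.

2.570 bits

H = −Σ pᵢ log₂ pᵢ.
−0.14·log₂(0.14) = 0.3971
−0.20·log₂(0.20) = 0.4644
−0.18·log₂(0.18) = 0.4453
−0.14·log₂(0.14) = 0.3971
−0.15·log₂(0.15) = 0.4105
−0.19·log₂(0.19) = 0.4552
Sum ≈ 2.5697 → 2.570 bits.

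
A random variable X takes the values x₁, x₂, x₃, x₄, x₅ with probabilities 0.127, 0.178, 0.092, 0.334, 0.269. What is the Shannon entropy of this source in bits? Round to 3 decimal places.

H = −Σ pᵢ log₂ pᵢ.
−0.127·log₂(0.127) = 0.3781
−0.178·log₂(0.178) = 0.4432
−0.092·log₂(0.092) = 0.3167
−0.334·log₂(0.334) = 0.5284
−0.269·log₂(0.269) = 0.5096
Sum ≈ 2.1760 → 2.176 bits.

2.176 bits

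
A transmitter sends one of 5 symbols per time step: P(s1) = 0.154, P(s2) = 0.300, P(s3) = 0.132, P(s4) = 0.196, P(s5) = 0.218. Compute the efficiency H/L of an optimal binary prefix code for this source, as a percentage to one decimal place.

99.0%

Entropy H = −Σ p log₂ p ≈ 2.2622 bits.
Huffman merges: 33/250+77/500→143/500; 49/250+109/500→207/500; 143/500+3/10→293/500; 207/500+293/500→1. L = 1143/500 ≈ 2.2860.
Efficiency = H/L = 2.2622/2.2860 = 99.0%.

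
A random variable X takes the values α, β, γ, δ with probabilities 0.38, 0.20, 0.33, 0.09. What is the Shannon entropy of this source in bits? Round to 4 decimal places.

H = −Σ pᵢ log₂ pᵢ.
−0.38·log₂(0.38) = 0.5305
−0.20·log₂(0.20) = 0.4644
−0.33·log₂(0.33) = 0.5278
−0.09·log₂(0.09) = 0.3127
Sum ≈ 1.8353 → 1.8353 bits.

1.8353 bits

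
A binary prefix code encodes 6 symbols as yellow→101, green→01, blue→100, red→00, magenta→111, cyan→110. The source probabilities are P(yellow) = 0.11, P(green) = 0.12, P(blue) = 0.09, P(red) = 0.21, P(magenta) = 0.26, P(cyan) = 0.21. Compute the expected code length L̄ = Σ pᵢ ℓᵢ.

2.67 bits/symbol

L̄ = Σ pᵢ·ℓᵢ = 0.11·3 + 0.12·2 + 0.09·3 + 0.21·2 + 0.26·3 + 0.21·3 = 2.67 bits/symbol.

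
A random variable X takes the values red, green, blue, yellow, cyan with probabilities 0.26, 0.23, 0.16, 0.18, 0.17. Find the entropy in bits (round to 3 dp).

H = −Σ pᵢ log₂ pᵢ.
−0.26·log₂(0.26) = 0.5053
−0.23·log₂(0.23) = 0.4877
−0.16·log₂(0.16) = 0.4230
−0.18·log₂(0.18) = 0.4453
−0.17·log₂(0.17) = 0.4346
Sum ≈ 2.2959 → 2.296 bits.

2.296 bits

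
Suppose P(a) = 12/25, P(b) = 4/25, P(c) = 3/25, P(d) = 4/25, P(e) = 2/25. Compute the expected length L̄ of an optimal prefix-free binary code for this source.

Repeatedly combine the two least-probable nodes; the expected code length is the sum of the merged weights.
merge 2/25 + 3/25 → 1/5
merge 4/25 + 4/25 → 8/25
merge 1/5 + 8/25 → 13/25
merge 12/25 + 13/25 → 1
L = 1/5 + 8/25 + 13/25 + 1 = 51/25 = 2.04 bits/symbol.

2.04 bits/symbol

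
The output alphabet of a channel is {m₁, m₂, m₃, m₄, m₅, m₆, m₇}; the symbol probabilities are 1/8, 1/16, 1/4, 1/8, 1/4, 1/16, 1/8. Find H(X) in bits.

2.625 bits

Each probability is a power of 1/2, so log₂(1/p) is an integer.
H = Σ p·log₂(1/p) = 1/8·3 + 1/16·4 + 1/4·2 + 1/8·3 + 1/4·2 + 1/16·4 + 1/8·3 = 2.625 bits.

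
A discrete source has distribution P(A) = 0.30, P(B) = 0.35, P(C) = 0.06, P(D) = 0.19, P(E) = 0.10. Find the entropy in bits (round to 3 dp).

H = −Σ pᵢ log₂ pᵢ.
−0.30·log₂(0.30) = 0.5211
−0.35·log₂(0.35) = 0.5301
−0.06·log₂(0.06) = 0.2435
−0.19·log₂(0.19) = 0.4552
−0.10·log₂(0.10) = 0.3322
Sum ≈ 2.0821 → 2.082 bits.

2.082 bits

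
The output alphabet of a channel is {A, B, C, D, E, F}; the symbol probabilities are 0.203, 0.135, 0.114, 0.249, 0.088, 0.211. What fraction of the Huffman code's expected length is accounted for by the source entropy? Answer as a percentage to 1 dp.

98.3%

Entropy H = −Σ p log₂ p ≈ 2.4958 bits.
Huffman merges: 11/125+57/500→101/500; 27/200+101/500→337/1000; 203/1000+211/1000→207/500; 249/1000+337/1000→293/500; 207/500+293/500→1. L = 2539/1000 ≈ 2.5390.
Efficiency = H/L = 2.4958/2.5390 = 98.3%.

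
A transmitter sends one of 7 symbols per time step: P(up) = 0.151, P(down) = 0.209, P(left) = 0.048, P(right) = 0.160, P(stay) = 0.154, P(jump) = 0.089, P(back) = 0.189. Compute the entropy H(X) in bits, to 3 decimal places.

2.698 bits

H = −Σ pᵢ log₂ pᵢ.
−0.151·log₂(0.151) = 0.4118
−0.209·log₂(0.209) = 0.4720
−0.048·log₂(0.048) = 0.2103
−0.160·log₂(0.160) = 0.4230
−0.154·log₂(0.154) = 0.4156
−0.089·log₂(0.089) = 0.3106
−0.189·log₂(0.189) = 0.4543
Sum ≈ 2.6977 → 2.698 bits.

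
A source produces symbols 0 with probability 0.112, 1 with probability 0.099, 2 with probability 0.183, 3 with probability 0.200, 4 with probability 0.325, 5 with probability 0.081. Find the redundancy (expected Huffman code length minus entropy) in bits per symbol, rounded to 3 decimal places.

Entropy H = −Σ p log₂ p ≈ 2.4175 bits.
Huffman merges: 81/1000+99/1000→9/50; 14/125+9/50→73/250; 183/1000+1/5→383/1000; 73/250+13/40→617/1000; 383/1000+617/1000→1. L = 309/125 ≈ 2.4720.
L − H = 2.4720 − 2.4175 = 0.055 bits.

0.055 bits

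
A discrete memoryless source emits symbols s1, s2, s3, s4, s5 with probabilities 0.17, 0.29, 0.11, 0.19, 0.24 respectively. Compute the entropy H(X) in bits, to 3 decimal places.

2.252 bits

H = −Σ pᵢ log₂ pᵢ.
−0.17·log₂(0.17) = 0.4346
−0.29·log₂(0.29) = 0.5179
−0.11·log₂(0.11) = 0.3503
−0.19·log₂(0.19) = 0.4552
−0.24·log₂(0.24) = 0.4941
Sum ≈ 2.2521 → 2.252 bits.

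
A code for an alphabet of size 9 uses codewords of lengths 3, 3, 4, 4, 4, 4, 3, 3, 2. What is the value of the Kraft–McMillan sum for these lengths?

1

With common denominator 2^4 = 16: Σ 2^(−ℓᵢ) = 2/16 + 2/16 + 1/16 + 1/16 + 1/16 + 1/16 + 2/16 + 2/16 + 4/16 = 16/16 = 1.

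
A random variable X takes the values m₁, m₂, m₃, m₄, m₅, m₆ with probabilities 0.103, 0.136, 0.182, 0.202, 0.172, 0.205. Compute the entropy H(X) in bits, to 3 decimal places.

H = −Σ pᵢ log₂ pᵢ.
−0.103·log₂(0.103) = 0.3378
−0.136·log₂(0.136) = 0.3915
−0.182·log₂(0.182) = 0.4474
−0.202·log₂(0.202) = 0.4661
−0.172·log₂(0.172) = 0.4368
−0.205·log₂(0.205) = 0.4687
Sum ≈ 2.5482 → 2.548 bits.

2.548 bits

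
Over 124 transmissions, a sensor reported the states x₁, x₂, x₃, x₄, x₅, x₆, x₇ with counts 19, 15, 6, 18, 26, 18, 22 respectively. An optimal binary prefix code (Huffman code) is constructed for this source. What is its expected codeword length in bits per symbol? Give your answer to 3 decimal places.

Probabilities are the counts divided by 124.
Repeatedly combine the two least-probable nodes; the expected code length is the sum of the merged weights.
merge 3/62 + 15/124 → 21/124
merge 9/62 + 9/62 → 9/31
merge 19/124 + 21/124 → 10/31
merge 11/62 + 13/62 → 12/31
merge 9/31 + 10/31 → 19/31
merge 12/31 + 19/31 → 1
L = 21/124 + 9/31 + 10/31 + 12/31 + 19/31 + 1 = 345/124 ≈ 2.782 bits/symbol.

2.782 bits/symbol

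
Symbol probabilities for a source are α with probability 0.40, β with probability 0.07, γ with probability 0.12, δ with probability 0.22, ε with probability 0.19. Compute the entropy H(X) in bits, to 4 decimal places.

H = −Σ pᵢ log₂ pᵢ.
−0.40·log₂(0.40) = 0.5288
−0.07·log₂(0.07) = 0.2686
−0.12·log₂(0.12) = 0.3671
−0.22·log₂(0.22) = 0.4806
−0.19·log₂(0.19) = 0.4552
Sum ≈ 2.1002 → 2.1002 bits.

2.1002 bits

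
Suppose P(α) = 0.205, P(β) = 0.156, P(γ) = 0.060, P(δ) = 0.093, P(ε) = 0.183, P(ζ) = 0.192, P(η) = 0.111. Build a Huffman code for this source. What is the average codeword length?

Repeatedly combine the two least-probable nodes; the expected code length is the sum of the merged weights.
merge 3/50 + 93/1000 → 153/1000
merge 111/1000 + 153/1000 → 33/125
merge 39/250 + 183/1000 → 339/1000
merge 24/125 + 41/200 → 397/1000
merge 33/125 + 339/1000 → 603/1000
merge 397/1000 + 603/1000 → 1
L = 153/1000 + 33/125 + 339/1000 + 397/1000 + 603/1000 + 1 = 689/250 = 2.756 bits/symbol.

2.756 bits/symbol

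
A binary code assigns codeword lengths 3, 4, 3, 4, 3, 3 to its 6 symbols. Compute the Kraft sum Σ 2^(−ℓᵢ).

0.625

With common denominator 2^4 = 16: Σ 2^(−ℓᵢ) = 2/16 + 1/16 + 2/16 + 1/16 + 2/16 + 2/16 = 10/16 = 0.625.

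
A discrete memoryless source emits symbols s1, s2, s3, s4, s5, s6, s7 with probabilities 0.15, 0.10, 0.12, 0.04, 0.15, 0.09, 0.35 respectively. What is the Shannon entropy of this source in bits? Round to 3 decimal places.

H = −Σ pᵢ log₂ pᵢ.
−0.15·log₂(0.15) = 0.4105
−0.10·log₂(0.10) = 0.3322
−0.12·log₂(0.12) = 0.3671
−0.04·log₂(0.04) = 0.1858
−0.15·log₂(0.15) = 0.4105
−0.09·log₂(0.09) = 0.3127
−0.35·log₂(0.35) = 0.5301
Sum ≈ 2.5489 → 2.549 bits.

2.549 bits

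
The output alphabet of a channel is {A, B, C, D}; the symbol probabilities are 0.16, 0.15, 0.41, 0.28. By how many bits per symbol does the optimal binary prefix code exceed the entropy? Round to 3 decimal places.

Entropy H = −Σ p log₂ p ≈ 1.8752 bits.
Huffman merges: 3/20+4/25→31/100; 7/25+31/100→59/100; 41/100+59/100→1. L = 19/10 ≈ 1.9000.
L − H = 1.9000 − 1.8752 = 0.025 bits.

0.025 bits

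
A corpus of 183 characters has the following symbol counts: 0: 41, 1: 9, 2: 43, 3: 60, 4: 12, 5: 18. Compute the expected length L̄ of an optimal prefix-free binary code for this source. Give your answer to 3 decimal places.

2.328 bits/symbol

Probabilities are the counts divided by 183.
Repeatedly combine the two least-probable nodes; the expected code length is the sum of the merged weights.
merge 3/61 + 4/61 → 7/61
merge 6/61 + 7/61 → 13/61
merge 13/61 + 41/183 → 80/183
merge 43/183 + 20/61 → 103/183
merge 80/183 + 103/183 → 1
L = 7/61 + 13/61 + 80/183 + 103/183 + 1 = 142/61 ≈ 2.328 bits/symbol.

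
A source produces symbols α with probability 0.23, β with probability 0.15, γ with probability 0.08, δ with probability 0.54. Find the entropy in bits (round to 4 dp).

H = −Σ pᵢ log₂ pᵢ.
−0.23·log₂(0.23) = 0.4877
−0.15·log₂(0.15) = 0.4105
−0.08·log₂(0.08) = 0.2915
−0.54·log₂(0.54) = 0.4800
Sum ≈ 1.6698 → 1.6698 bits.

1.6698 bits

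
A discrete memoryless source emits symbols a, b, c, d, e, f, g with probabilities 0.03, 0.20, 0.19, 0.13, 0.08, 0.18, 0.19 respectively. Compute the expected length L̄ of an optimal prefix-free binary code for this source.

2.72 bits/symbol

Repeatedly combine the two least-probable nodes; the expected code length is the sum of the merged weights.
merge 3/100 + 2/25 → 11/100
merge 11/100 + 13/100 → 6/25
merge 9/50 + 19/100 → 37/100
merge 19/100 + 1/5 → 39/100
merge 6/25 + 37/100 → 61/100
merge 39/100 + 61/100 → 1
L = 11/100 + 6/25 + 37/100 + 39/100 + 61/100 + 1 = 68/25 = 2.72 bits/symbol.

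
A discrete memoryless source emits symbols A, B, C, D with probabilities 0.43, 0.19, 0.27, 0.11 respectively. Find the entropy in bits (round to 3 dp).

1.839 bits

H = −Σ pᵢ log₂ pᵢ.
−0.43·log₂(0.43) = 0.5236
−0.19·log₂(0.19) = 0.4552
−0.27·log₂(0.27) = 0.5100
−0.11·log₂(0.11) = 0.3503
Sum ≈ 1.8391 → 1.839 bits.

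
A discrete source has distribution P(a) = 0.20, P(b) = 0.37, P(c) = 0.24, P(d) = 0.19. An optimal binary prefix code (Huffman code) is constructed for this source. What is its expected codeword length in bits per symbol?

Repeatedly combine the two least-probable nodes; the expected code length is the sum of the merged weights.
merge 19/100 + 1/5 → 39/100
merge 6/25 + 37/100 → 61/100
merge 39/100 + 61/100 → 1
L = 39/100 + 61/100 + 1 = 2 bits/symbol.

2 bits/symbol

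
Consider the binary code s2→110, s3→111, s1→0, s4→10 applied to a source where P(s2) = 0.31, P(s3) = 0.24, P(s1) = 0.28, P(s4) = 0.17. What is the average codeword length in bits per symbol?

2.27 bits/symbol

L̄ = Σ pᵢ·ℓᵢ = 0.31·3 + 0.24·3 + 0.28·1 + 0.17·2 = 2.27 bits/symbol.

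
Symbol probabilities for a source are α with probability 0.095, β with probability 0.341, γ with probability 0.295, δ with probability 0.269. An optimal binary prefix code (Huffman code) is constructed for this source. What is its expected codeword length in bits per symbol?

Repeatedly combine the two least-probable nodes; the expected code length is the sum of the merged weights.
merge 19/200 + 269/1000 → 91/250
merge 59/200 + 341/1000 → 159/250
merge 91/250 + 159/250 → 1
L = 91/250 + 159/250 + 1 = 2 bits/symbol.

2 bits/symbol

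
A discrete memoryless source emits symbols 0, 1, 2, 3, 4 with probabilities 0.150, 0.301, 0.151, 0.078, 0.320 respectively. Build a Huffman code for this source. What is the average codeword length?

2.228 bits/symbol

Repeatedly combine the two least-probable nodes; the expected code length is the sum of the merged weights.
merge 39/500 + 3/20 → 57/250
merge 151/1000 + 57/250 → 379/1000
merge 301/1000 + 8/25 → 621/1000
merge 379/1000 + 621/1000 → 1
L = 57/250 + 379/1000 + 621/1000 + 1 = 557/250 = 2.228 bits/symbol.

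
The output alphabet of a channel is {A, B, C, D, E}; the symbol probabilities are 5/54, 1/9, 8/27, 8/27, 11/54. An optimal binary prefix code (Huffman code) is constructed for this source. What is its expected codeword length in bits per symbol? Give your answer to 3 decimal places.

2.204 bits/symbol

Repeatedly combine the two least-probable nodes; the expected code length is the sum of the merged weights.
merge 5/54 + 1/9 → 11/54
merge 11/54 + 11/54 → 11/27
merge 8/27 + 8/27 → 16/27
merge 11/27 + 16/27 → 1
L = 11/54 + 11/27 + 16/27 + 1 = 119/54 ≈ 2.204 bits/symbol.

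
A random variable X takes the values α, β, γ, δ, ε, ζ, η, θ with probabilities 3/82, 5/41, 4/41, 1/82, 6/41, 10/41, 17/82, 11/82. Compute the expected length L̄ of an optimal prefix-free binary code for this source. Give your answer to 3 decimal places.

Repeatedly combine the two least-probable nodes; the expected code length is the sum of the merged weights.
merge 1/82 + 3/82 → 2/41
merge 2/41 + 4/41 → 6/41
merge 5/41 + 11/82 → 21/82
merge 6/41 + 6/41 → 12/41
merge 17/82 + 10/41 → 37/82
merge 21/82 + 12/41 → 45/82
merge 37/82 + 45/82 → 1
L = 2/41 + 6/41 + 21/82 + 12/41 + 37/82 + 45/82 + 1 = 225/82 ≈ 2.744 bits/symbol.

2.744 bits/symbol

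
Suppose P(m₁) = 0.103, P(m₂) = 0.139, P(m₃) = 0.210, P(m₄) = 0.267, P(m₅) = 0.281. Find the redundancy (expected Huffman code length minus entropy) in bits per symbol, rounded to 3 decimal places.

0.012 bits

Entropy H = −Σ p log₂ p ≈ 2.2296 bits.
Huffman merges: 103/1000+139/1000→121/500; 21/100+121/500→113/250; 267/1000+281/1000→137/250; 113/250+137/250→1. L = 1121/500 ≈ 2.2420.
L − H = 2.2420 − 2.2296 = 0.012 bits.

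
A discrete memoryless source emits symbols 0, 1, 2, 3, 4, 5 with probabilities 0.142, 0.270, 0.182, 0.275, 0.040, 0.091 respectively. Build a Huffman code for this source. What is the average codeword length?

Repeatedly combine the two least-probable nodes; the expected code length is the sum of the merged weights.
merge 1/25 + 91/1000 → 131/1000
merge 131/1000 + 71/500 → 273/1000
merge 91/500 + 27/100 → 113/250
merge 273/1000 + 11/40 → 137/250
merge 113/250 + 137/250 → 1
L = 131/1000 + 273/1000 + 113/250 + 137/250 + 1 = 601/250 = 2.404 bits/symbol.

2.404 bits/symbol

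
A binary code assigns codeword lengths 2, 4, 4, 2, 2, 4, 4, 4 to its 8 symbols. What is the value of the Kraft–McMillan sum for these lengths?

1.0625

With common denominator 2^4 = 16: Σ 2^(−ℓᵢ) = 4/16 + 1/16 + 1/16 + 4/16 + 4/16 + 1/16 + 1/16 + 1/16 = 17/16 = 1.0625.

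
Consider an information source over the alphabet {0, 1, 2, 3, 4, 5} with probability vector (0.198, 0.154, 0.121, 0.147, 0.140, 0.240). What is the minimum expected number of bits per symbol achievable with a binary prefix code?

Repeatedly combine the two least-probable nodes; the expected code length is the sum of the merged weights.
merge 121/1000 + 7/50 → 261/1000
merge 147/1000 + 77/500 → 301/1000
merge 99/500 + 6/25 → 219/500
merge 261/1000 + 301/1000 → 281/500
merge 219/500 + 281/500 → 1
L = 261/1000 + 301/1000 + 219/500 + 281/500 + 1 = 1281/500 = 2.562 bits/symbol.

2.562 bits/symbol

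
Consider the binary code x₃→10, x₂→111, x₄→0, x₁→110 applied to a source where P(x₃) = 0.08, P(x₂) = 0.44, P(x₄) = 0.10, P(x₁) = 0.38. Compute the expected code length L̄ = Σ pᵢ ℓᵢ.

2.72 bits/symbol

L̄ = Σ pᵢ·ℓᵢ = 0.08·2 + 0.44·3 + 0.10·1 + 0.38·3 = 2.72 bits/symbol.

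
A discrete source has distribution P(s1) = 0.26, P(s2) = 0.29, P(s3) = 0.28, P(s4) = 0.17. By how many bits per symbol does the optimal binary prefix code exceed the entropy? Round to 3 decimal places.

0.028 bits

Entropy H = −Σ p log₂ p ≈ 1.9720 bits.
Huffman merges: 17/100+13/50→43/100; 7/25+29/100→57/100; 43/100+57/100→1. L = 2 ≈ 2.0000.
L − H = 2.0000 − 1.9720 = 0.028 bits.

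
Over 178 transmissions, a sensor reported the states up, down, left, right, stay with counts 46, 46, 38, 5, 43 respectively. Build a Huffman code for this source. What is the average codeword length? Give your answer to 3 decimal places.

2.242 bits/symbol

Probabilities are the counts divided by 178.
Repeatedly combine the two least-probable nodes; the expected code length is the sum of the merged weights.
merge 5/178 + 19/89 → 43/178
merge 43/178 + 43/178 → 43/89
merge 23/89 + 23/89 → 46/89
merge 43/89 + 46/89 → 1
L = 43/178 + 43/89 + 46/89 + 1 = 399/178 ≈ 2.242 bits/symbol.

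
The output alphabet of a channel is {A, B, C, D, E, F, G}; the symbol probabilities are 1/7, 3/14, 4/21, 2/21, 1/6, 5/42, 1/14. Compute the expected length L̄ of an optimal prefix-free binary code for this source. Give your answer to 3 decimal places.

Repeatedly combine the two least-probable nodes; the expected code length is the sum of the merged weights.
merge 1/14 + 2/21 → 1/6
merge 5/42 + 1/7 → 11/42
merge 1/6 + 1/6 → 1/3
merge 4/21 + 3/14 → 17/42
merge 11/42 + 1/3 → 25/42
merge 17/42 + 25/42 → 1
L = 1/6 + 11/42 + 1/3 + 17/42 + 25/42 + 1 = 58/21 ≈ 2.762 bits/symbol.

2.762 bits/symbol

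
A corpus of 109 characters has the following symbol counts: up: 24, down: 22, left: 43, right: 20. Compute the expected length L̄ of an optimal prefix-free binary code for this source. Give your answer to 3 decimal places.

1.991 bits/symbol

Probabilities are the counts divided by 109.
Repeatedly combine the two least-probable nodes; the expected code length is the sum of the merged weights.
merge 20/109 + 22/109 → 42/109
merge 24/109 + 42/109 → 66/109
merge 43/109 + 66/109 → 1
L = 42/109 + 66/109 + 1 = 217/109 ≈ 1.991 bits/symbol.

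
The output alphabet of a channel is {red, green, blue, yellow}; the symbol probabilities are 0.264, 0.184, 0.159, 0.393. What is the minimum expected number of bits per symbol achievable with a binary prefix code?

Repeatedly combine the two least-probable nodes; the expected code length is the sum of the merged weights.
merge 159/1000 + 23/125 → 343/1000
merge 33/125 + 343/1000 → 607/1000
merge 393/1000 + 607/1000 → 1
L = 343/1000 + 607/1000 + 1 = 39/20 = 1.95 bits/symbol.

1.95 bits/symbol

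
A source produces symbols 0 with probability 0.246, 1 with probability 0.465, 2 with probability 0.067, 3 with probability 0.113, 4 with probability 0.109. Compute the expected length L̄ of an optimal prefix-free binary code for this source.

2 bits/symbol

Repeatedly combine the two least-probable nodes; the expected code length is the sum of the merged weights.
merge 67/1000 + 109/1000 → 22/125
merge 113/1000 + 22/125 → 289/1000
merge 123/500 + 289/1000 → 107/200
merge 93/200 + 107/200 → 1
L = 22/125 + 289/1000 + 107/200 + 1 = 2 bits/symbol.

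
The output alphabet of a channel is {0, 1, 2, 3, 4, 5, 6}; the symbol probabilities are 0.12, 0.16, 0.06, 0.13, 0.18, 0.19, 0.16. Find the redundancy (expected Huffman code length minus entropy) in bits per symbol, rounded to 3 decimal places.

0.070 bits

Entropy H = −Σ p log₂ p ≈ 2.7398 bits.
Huffman merges: 3/50+3/25→9/50; 13/100+4/25→29/100; 4/25+9/50→17/50; 9/50+19/100→37/100; 29/100+17/50→63/100; 37/100+63/100→1. L = 281/100 ≈ 2.8100.
L − H = 2.8100 − 2.7398 = 0.070 bits.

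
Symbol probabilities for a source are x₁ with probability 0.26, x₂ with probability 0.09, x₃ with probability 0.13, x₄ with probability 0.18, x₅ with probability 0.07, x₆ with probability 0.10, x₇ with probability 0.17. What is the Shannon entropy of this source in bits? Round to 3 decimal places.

H = −Σ pᵢ log₂ pᵢ.
−0.26·log₂(0.26) = 0.5053
−0.09·log₂(0.09) = 0.3127
−0.13·log₂(0.13) = 0.3826
−0.18·log₂(0.18) = 0.4453
−0.07·log₂(0.07) = 0.2686
−0.10·log₂(0.10) = 0.3322
−0.17·log₂(0.17) = 0.4346
Sum ≈ 2.6812 → 2.681 bits.

2.681 bits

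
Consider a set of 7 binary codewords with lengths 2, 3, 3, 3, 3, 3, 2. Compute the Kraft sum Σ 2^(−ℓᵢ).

With common denominator 2^3 = 8: Σ 2^(−ℓᵢ) = 2/8 + 1/8 + 1/8 + 1/8 + 1/8 + 1/8 + 2/8 = 9/8 = 1.125.

1.125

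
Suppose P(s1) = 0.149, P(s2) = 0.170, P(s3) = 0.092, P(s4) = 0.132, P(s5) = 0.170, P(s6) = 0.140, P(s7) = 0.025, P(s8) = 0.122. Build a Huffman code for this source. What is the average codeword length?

Repeatedly combine the two least-probable nodes; the expected code length is the sum of the merged weights.
merge 1/40 + 23/250 → 117/1000
merge 117/1000 + 61/500 → 239/1000
merge 33/250 + 7/50 → 34/125
merge 149/1000 + 17/100 → 319/1000
merge 17/100 + 239/1000 → 409/1000
merge 34/125 + 319/1000 → 591/1000
merge 409/1000 + 591/1000 → 1
L = 117/1000 + 239/1000 + 34/125 + 319/1000 + 409/1000 + 591/1000 + 1 = 2947/1000 = 2.947 bits/symbol.

2.947 bits/symbol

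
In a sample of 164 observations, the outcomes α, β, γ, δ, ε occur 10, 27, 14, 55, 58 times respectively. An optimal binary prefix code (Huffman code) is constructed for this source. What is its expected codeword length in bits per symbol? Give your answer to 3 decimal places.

Probabilities are the counts divided by 164.
Repeatedly combine the two least-probable nodes; the expected code length is the sum of the merged weights.
merge 5/82 + 7/82 → 6/41
merge 6/41 + 27/164 → 51/164
merge 51/164 + 55/164 → 53/82
merge 29/82 + 53/82 → 1
L = 6/41 + 51/164 + 53/82 + 1 = 345/164 ≈ 2.104 bits/symbol.

2.104 bits/symbol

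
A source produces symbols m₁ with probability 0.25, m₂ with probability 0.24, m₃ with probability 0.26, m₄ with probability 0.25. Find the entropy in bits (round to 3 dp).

1.999 bits

H = −Σ pᵢ log₂ pᵢ.
−0.25·log₂(0.25) = 0.5000
−0.24·log₂(0.24) = 0.4941
−0.26·log₂(0.26) = 0.5053
−0.25·log₂(0.25) = 0.5000
Sum ≈ 1.9994 → 1.999 bits.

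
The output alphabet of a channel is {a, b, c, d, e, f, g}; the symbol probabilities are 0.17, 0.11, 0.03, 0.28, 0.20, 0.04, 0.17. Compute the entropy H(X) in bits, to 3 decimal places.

2.536 bits

H = −Σ pᵢ log₂ pᵢ.
−0.17·log₂(0.17) = 0.4346
−0.11·log₂(0.11) = 0.3503
−0.03·log₂(0.03) = 0.1518
−0.28·log₂(0.28) = 0.5142
−0.20·log₂(0.20) = 0.4644
−0.04·log₂(0.04) = 0.1858
−0.17·log₂(0.17) = 0.4346
Sum ≈ 2.5356 → 2.536 bits.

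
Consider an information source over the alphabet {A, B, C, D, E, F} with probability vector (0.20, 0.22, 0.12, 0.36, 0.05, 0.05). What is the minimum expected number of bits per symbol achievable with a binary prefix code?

2.32 bits/symbol

Repeatedly combine the two least-probable nodes; the expected code length is the sum of the merged weights.
merge 1/20 + 1/20 → 1/10
merge 1/10 + 3/25 → 11/50
merge 1/5 + 11/50 → 21/50
merge 11/50 + 9/25 → 29/50
merge 21/50 + 29/50 → 1
L = 1/10 + 11/50 + 21/50 + 29/50 + 1 = 58/25 = 2.32 bits/symbol.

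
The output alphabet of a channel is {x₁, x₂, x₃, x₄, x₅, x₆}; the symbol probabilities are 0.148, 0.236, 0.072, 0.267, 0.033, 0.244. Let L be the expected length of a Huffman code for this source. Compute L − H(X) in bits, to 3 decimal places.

0.018 bits

Entropy H = −Σ p log₂ p ≈ 2.3405 bits.
Huffman merges: 33/1000+9/125→21/200; 21/200+37/250→253/1000; 59/250+61/250→12/25; 253/1000+267/1000→13/25; 12/25+13/25→1. L = 1179/500 ≈ 2.3580.
L − H = 2.3580 − 2.3405 = 0.018 bits.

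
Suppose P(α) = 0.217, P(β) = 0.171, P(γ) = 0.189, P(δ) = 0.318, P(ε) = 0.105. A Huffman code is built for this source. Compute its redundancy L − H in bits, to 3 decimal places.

Entropy H = −Σ p log₂ p ≈ 2.2353 bits.
Huffman merges: 21/200+171/1000→69/250; 189/1000+217/1000→203/500; 69/250+159/500→297/500; 203/500+297/500→1. L = 569/250 ≈ 2.2760.
L − H = 2.2760 − 2.2353 = 0.041 bits.

0.041 bits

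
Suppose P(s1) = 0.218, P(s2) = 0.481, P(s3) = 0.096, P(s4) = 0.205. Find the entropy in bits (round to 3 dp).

H = −Σ pᵢ log₂ pᵢ.
−0.218·log₂(0.218) = 0.4791
−0.481·log₂(0.481) = 0.5079
−0.096·log₂(0.096) = 0.3246
−0.205·log₂(0.205) = 0.4687
Sum ≈ 1.7802 → 1.780 bits.

1.780 bits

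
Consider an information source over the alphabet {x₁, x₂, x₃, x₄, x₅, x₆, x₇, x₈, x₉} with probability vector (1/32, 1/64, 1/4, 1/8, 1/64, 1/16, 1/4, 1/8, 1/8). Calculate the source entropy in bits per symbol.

Each probability is a power of 1/2, so log₂(1/p) is an integer.
H = Σ p·log₂(1/p) = 1/32·5 + 1/64·6 + 1/4·2 + 1/8·3 + 1/64·6 + 1/16·4 + 1/4·2 + 1/8·3 + 1/8·3 = 2.71875 bits.

2.71875 bits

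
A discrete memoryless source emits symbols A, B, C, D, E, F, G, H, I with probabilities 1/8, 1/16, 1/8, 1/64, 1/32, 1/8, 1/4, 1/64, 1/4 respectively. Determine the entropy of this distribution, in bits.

2.71875 bits

Each probability is a power of 1/2, so log₂(1/p) is an integer.
H = Σ p·log₂(1/p) = 1/8·3 + 1/16·4 + 1/8·3 + 1/64·6 + 1/32·5 + 1/8·3 + 1/4·2 + 1/64·6 + 1/4·2 = 2.71875 bits.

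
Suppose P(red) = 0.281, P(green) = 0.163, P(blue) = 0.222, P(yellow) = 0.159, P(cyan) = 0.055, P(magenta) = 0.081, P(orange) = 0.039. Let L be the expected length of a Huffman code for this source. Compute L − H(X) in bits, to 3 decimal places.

Entropy H = −Σ p log₂ p ≈ 2.5514 bits.
Huffman merges: 39/1000+11/200→47/500; 81/1000+47/500→7/40; 159/1000+163/1000→161/500; 7/40+111/500→397/1000; 281/1000+161/500→603/1000; 397/1000+603/1000→1. L = 2591/1000 ≈ 2.5910.
L − H = 2.5910 − 2.5514 = 0.040 bits.

0.040 bits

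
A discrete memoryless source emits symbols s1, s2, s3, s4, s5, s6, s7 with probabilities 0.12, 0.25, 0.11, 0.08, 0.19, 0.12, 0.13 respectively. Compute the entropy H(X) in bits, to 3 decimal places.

2.714 bits

H = −Σ pᵢ log₂ pᵢ.
−0.12·log₂(0.12) = 0.3671
−0.25·log₂(0.25) = 0.5000
−0.11·log₂(0.11) = 0.3503
−0.08·log₂(0.08) = 0.2915
−0.19·log₂(0.19) = 0.4552
−0.12·log₂(0.12) = 0.3671
−0.13·log₂(0.13) = 0.3826
Sum ≈ 2.7138 → 2.714 bits.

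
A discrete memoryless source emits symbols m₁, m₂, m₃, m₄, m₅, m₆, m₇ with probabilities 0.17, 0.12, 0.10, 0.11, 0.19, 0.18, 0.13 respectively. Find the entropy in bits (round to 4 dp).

2.7673 bits

H = −Σ pᵢ log₂ pᵢ.
−0.17·log₂(0.17) = 0.4346
−0.12·log₂(0.12) = 0.3671
−0.10·log₂(0.10) = 0.3322
−0.11·log₂(0.11) = 0.3503
−0.19·log₂(0.19) = 0.4552
−0.18·log₂(0.18) = 0.4453
−0.13·log₂(0.13) = 0.3826
Sum ≈ 2.7673 → 2.7673 bits.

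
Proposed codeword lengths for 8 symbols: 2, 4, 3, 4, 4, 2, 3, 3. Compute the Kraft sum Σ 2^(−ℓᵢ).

With common denominator 2^4 = 16: Σ 2^(−ℓᵢ) = 4/16 + 1/16 + 2/16 + 1/16 + 1/16 + 4/16 + 2/16 + 2/16 = 17/16 = 1.0625.

1.0625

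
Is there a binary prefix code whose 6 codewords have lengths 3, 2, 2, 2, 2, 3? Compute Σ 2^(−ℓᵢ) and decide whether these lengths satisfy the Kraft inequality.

With common denominator 2^3 = 8: Σ 2^(−ℓᵢ) = 1/8 + 2/8 + 2/8 + 2/8 + 2/8 + 1/8 = 10/8 = 1.25.
Kraft's inequality requires Σ ≤ 1; here Σ = 1.25 > 1, so no such prefix code exists.

1.25; no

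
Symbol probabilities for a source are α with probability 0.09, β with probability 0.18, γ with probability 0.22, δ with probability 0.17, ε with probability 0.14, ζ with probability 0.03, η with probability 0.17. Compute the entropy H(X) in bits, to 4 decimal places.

H = −Σ pᵢ log₂ pᵢ.
−0.09·log₂(0.09) = 0.3127
−0.18·log₂(0.18) = 0.4453
−0.22·log₂(0.22) = 0.4806
−0.17·log₂(0.17) = 0.4346
−0.14·log₂(0.14) = 0.3971
−0.03·log₂(0.03) = 0.1518
−0.17·log₂(0.17) = 0.4346
Sum ≈ 2.6566 → 2.6566 bits.

2.6566 bits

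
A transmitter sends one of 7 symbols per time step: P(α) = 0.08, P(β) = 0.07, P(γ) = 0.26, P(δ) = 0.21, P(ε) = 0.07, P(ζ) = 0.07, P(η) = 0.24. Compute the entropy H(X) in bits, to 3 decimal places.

H = −Σ pᵢ log₂ pᵢ.
−0.08·log₂(0.08) = 0.2915
−0.07·log₂(0.07) = 0.2686
−0.26·log₂(0.26) = 0.5053
−0.21·log₂(0.21) = 0.4728
−0.07·log₂(0.07) = 0.2686
−0.07·log₂(0.07) = 0.2686
−0.24·log₂(0.24) = 0.4941
Sum ≈ 2.5694 → 2.569 bits.

2.569 bits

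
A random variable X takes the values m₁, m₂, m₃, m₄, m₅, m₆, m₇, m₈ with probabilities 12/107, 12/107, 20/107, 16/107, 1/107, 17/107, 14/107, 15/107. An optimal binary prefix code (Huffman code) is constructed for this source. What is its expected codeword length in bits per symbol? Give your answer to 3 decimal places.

Repeatedly combine the two least-probable nodes; the expected code length is the sum of the merged weights.
merge 1/107 + 12/107 → 13/107
merge 12/107 + 13/107 → 25/107
merge 14/107 + 15/107 → 29/107
merge 16/107 + 17/107 → 33/107
merge 20/107 + 25/107 → 45/107
merge 29/107 + 33/107 → 62/107
merge 45/107 + 62/107 → 1
L = 13/107 + 25/107 + 29/107 + 33/107 + 45/107 + 62/107 + 1 = 314/107 ≈ 2.935 bits/symbol.

2.935 bits/symbol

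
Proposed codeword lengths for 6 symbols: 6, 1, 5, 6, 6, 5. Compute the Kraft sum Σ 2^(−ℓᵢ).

With common denominator 2^6 = 64: Σ 2^(−ℓᵢ) = 1/64 + 32/64 + 2/64 + 1/64 + 1/64 + 2/64 = 39/64 = 0.609375.

0.609375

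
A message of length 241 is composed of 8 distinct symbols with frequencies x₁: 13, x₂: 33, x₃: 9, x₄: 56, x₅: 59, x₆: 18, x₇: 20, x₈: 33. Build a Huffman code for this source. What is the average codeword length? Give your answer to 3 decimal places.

2.772 bits/symbol

Probabilities are the counts divided by 241.
Repeatedly combine the two least-probable nodes; the expected code length is the sum of the merged weights.
merge 9/241 + 13/241 → 22/241
merge 18/241 + 20/241 → 38/241
merge 22/241 + 33/241 → 55/241
merge 33/241 + 38/241 → 71/241
merge 55/241 + 56/241 → 111/241
merge 59/241 + 71/241 → 130/241
merge 111/241 + 130/241 → 1
L = 22/241 + 38/241 + 55/241 + 71/241 + 111/241 + 130/241 + 1 = 668/241 ≈ 2.772 bits/symbol.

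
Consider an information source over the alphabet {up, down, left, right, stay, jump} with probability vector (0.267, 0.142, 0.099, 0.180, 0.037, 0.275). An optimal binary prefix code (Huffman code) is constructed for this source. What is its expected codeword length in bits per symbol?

2.414 bits/symbol

Repeatedly combine the two least-probable nodes; the expected code length is the sum of the merged weights.
merge 37/1000 + 99/1000 → 17/125
merge 17/125 + 71/500 → 139/500
merge 9/50 + 267/1000 → 447/1000
merge 11/40 + 139/500 → 553/1000
merge 447/1000 + 553/1000 → 1
L = 17/125 + 139/500 + 447/1000 + 553/1000 + 1 = 1207/500 = 2.414 bits/symbol.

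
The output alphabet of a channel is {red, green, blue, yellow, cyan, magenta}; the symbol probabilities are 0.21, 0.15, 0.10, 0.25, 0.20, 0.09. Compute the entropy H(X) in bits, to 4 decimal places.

2.4926 bits

H = −Σ pᵢ log₂ pᵢ.
−0.21·log₂(0.21) = 0.4728
−0.15·log₂(0.15) = 0.4105
−0.10·log₂(0.10) = 0.3322
−0.25·log₂(0.25) = 0.5000
−0.20·log₂(0.20) = 0.4644
−0.09·log₂(0.09) = 0.3127
Sum ≈ 2.4926 → 2.4926 bits.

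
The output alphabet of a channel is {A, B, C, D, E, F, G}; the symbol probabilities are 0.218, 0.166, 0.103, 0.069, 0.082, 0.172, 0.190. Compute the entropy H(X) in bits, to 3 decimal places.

2.701 bits

H = −Σ pᵢ log₂ pᵢ.
−0.218·log₂(0.218) = 0.4791
−0.166·log₂(0.166) = 0.4301
−0.103·log₂(0.103) = 0.3378
−0.069·log₂(0.069) = 0.2662
−0.082·log₂(0.082) = 0.2959
−0.172·log₂(0.172) = 0.4368
−0.190·log₂(0.190) = 0.4552
Sum ≈ 2.7010 → 2.701 bits.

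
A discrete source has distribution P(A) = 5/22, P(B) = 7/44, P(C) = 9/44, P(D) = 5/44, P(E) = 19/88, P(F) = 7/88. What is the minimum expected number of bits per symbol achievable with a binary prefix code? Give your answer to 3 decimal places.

2.545 bits/symbol

Repeatedly combine the two least-probable nodes; the expected code length is the sum of the merged weights.
merge 7/88 + 5/44 → 17/88
merge 7/44 + 17/88 → 31/88
merge 9/44 + 19/88 → 37/88
merge 5/22 + 31/88 → 51/88
merge 37/88 + 51/88 → 1
L = 17/88 + 31/88 + 37/88 + 51/88 + 1 = 28/11 ≈ 2.545 bits/symbol.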